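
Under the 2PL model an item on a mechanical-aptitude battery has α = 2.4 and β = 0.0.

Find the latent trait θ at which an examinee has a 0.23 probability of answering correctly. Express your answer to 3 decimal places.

-0.503

P(θ) = 1 / (1 + exp(−α(θ − β)))
logit = ln(0.2300/0.7700) = -1.2083
θ = β + logit/(α) = 0.0 + (-1.2083)/2.4000 = -0.5035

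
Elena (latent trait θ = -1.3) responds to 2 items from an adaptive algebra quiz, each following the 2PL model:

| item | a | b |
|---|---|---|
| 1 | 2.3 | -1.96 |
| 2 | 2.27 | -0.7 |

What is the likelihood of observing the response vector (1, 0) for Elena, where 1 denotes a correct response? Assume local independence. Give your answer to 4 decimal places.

0.6530

P(θ) = 1 / (1 + exp(−a(θ − b)))
P_1 = 1/(1+e^{-1.5180}) = 0.8202
P_2 = 1/(1+e^{1.3620}) = 0.2039
L = P_1 × (1−P_2) = 0.8202 × 0.7961 = 0.65298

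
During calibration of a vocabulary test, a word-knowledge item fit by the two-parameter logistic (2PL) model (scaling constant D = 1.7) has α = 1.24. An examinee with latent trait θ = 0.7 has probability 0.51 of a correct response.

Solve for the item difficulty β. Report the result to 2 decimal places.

P(θ) = 1 / (1 + exp(−D·α(θ − β)))
logit(0.51) = ln(0.51/0.49) = 0.0400
β = θ − logit/(1.7·α) = 0.7 − 0.0400/2.1080 = 0.6810

0.68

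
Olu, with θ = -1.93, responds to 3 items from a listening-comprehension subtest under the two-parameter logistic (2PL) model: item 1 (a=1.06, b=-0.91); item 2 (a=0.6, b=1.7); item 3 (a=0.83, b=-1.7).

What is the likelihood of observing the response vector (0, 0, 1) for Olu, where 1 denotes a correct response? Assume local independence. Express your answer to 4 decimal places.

0.3035

P(θ) = 1 / (1 + exp(−a(θ − b)))
P_1 = 1/(1+e^{1.0812}) = 0.2533
P_2 = 1/(1+e^{2.1780}) = 0.1017
P_3 = 1/(1+e^{0.1909}) = 0.4524
L = (1−P_1) × (1−P_2) × P_3 = 0.7467 × 0.8983 × 0.4524 = 0.30346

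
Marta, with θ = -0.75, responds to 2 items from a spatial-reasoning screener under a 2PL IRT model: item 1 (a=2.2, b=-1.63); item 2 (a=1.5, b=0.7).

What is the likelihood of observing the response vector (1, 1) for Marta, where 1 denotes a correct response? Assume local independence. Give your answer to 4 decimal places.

P(θ) = 1 / (1 + exp(−a(θ − b)))
P_1 = 1/(1+e^{-1.9360}) = 0.8739
P_2 = 1/(1+e^{2.1750}) = 0.1020
L = P_1 × P_2 = 0.8739 × 0.1020 = 0.08915

0.0892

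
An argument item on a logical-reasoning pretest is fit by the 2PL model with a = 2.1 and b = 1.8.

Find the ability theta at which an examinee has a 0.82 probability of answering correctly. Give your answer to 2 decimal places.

2.52

P(theta) = 1 / (1 + exp(−a(theta − b)))
logit = ln(0.8200/0.1800) = 1.5163
theta = b + logit/(a) = 1.8 + 1.5163/2.1000 = 2.5221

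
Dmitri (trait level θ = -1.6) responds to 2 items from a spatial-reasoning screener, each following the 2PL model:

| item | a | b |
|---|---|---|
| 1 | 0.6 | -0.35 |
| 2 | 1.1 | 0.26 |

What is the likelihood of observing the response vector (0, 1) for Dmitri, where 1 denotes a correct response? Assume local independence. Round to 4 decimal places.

P(θ) = 1 / (1 + exp(−a(θ − b)))
P_1 = 1/(1+e^{0.7500}) = 0.3208
P_2 = 1/(1+e^{2.0460}) = 0.1145
L = (1−P_1) × P_2 = 0.6792 × 0.1145 = 0.07774

0.0777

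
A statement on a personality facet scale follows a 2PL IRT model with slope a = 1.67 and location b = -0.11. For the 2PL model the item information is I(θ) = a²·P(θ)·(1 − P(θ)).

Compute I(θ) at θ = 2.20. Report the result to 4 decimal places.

P = 1/(1+e^{-3.8577}) = 0.9793
P(1−P) = 0.9793 × 0.0207 = 0.0203
I = a² × P(1−P) = 1.67² × 0.0203 = 0.05648

0.0565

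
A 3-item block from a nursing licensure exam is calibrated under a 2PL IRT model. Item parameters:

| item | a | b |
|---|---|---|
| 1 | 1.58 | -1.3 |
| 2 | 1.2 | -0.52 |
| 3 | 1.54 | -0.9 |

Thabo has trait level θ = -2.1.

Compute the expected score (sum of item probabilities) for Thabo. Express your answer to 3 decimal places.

0.487

P(θ) = 1 / (1 + exp(−a(θ − b)))
P_1 = 1/(1+e^{1.2640}) = 0.2203
P_2 = 1/(1+e^{1.8960}) = 0.1306
P_3 = 1/(1+e^{1.8480}) = 0.1361
E[score] = 0.2203 + 0.1306 + 0.1361 = 0.4870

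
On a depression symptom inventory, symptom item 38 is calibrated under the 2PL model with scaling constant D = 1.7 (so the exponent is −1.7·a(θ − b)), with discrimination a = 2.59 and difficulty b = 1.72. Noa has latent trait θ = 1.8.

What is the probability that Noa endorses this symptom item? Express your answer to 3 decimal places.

0.587

P(θ) = 1 / (1 + exp(−D·a(θ − b)))
Exponent: 1.7 × 2.59 × (1.8 − 1.72) = 0.3522
1/(1 + e^{-0.3522}) = 0.5872
P = 0.5872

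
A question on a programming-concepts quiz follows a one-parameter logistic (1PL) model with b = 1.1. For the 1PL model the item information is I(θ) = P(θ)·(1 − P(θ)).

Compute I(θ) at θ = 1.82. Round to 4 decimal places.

0.2202

P = 1/(1+e^{-0.7200}) = 0.6726
P(1−P) = 0.6726 × 0.3274 = 0.2202
I = P(1−P) = 0.22021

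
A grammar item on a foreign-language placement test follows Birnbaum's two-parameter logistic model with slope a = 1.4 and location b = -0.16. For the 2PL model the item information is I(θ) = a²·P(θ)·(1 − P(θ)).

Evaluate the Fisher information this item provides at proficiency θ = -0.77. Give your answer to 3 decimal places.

0.410

P = 1/(1+e^{0.8540}) = 0.2986
P(1−P) = 0.2986 × 0.7014 = 0.2094
I = a² × P(1−P) = 1.4² × 0.2094 = 0.41049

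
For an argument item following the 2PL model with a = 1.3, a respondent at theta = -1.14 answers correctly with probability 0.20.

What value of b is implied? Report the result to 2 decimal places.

-0.07

P(theta) = 1 / (1 + exp(−a(theta − b)))
logit(0.20) = ln(0.20/0.80) = -1.3863
b = theta − logit/(a) = -1.14 − (-1.3863)/1.3000 = -0.0736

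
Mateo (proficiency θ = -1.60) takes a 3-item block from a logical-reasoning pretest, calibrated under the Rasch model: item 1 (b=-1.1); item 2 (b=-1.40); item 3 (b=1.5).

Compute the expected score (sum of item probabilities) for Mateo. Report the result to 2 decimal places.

P(θ) = 1 / (1 + exp(−(θ − b)))
P_1 = 1/(1+e^{0.5000}) = 0.3775
P_2 = 1/(1+e^{0.2000}) = 0.4502
P_3 = 1/(1+e^{3.1000}) = 0.0431
E[score] = 0.3775 + 0.4502 + 0.0431 = 0.8708

0.87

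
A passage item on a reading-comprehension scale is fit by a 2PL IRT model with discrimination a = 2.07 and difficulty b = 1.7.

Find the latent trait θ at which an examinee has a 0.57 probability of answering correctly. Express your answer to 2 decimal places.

P(θ) = 1 / (1 + exp(−a(θ − b)))
logit = ln(0.5700/0.4300) = 0.2819
θ = b + logit/(a) = 1.7 + 0.2819/2.0700 = 1.8362

1.84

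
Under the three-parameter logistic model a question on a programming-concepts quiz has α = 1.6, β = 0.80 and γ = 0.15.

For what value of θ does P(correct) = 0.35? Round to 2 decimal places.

P(θ) = γ + (1 − γ) · 1 / (1 + exp(−α(θ − β)))
Remove guessing floor: (0.35 − 0.15)/(1 − 0.15) = 0.2353
logit = ln(0.2353/0.7647) = -1.1787
θ = β + logit/(α) = 0.80 + (-1.1787)/1.6000 = 0.0633

0.06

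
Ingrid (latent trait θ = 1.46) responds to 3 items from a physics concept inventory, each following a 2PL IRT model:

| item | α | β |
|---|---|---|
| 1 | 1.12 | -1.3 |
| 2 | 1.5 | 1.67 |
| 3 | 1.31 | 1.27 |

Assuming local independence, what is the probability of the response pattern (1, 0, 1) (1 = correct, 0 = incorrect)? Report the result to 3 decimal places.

P(θ) = 1 / (1 + exp(−α(θ − β)))
P_1 = 1/(1+e^{-3.0912}) = 0.9565
P_2 = 1/(1+e^{0.3150}) = 0.4219
P_3 = 1/(1+e^{-0.2489}) = 0.5619
L = P_1 × (1−P_2) × P_3 = 0.9565 × 0.5781 × 0.5619 = 0.31072

0.311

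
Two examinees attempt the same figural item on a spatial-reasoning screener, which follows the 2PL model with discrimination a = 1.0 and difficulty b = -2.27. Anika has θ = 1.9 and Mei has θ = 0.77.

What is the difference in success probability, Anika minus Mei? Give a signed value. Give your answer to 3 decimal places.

P(θ) = 1 / (1 + exp(−a(θ − b)))
P(Anika) = 0.9848  [exponent 4.1700]
P(Mei) = 0.9543  [exponent 3.0400]
Difference = 0.9848 − 0.9543 = 0.0304

0.030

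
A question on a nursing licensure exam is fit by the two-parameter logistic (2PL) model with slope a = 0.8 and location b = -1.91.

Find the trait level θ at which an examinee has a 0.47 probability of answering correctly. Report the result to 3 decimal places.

-2.060

P(θ) = 1 / (1 + exp(−a(θ − b)))
logit = ln(0.4700/0.5300) = -0.1201
θ = b + logit/(a) = -1.91 + (-0.1201)/0.8000 = -2.0602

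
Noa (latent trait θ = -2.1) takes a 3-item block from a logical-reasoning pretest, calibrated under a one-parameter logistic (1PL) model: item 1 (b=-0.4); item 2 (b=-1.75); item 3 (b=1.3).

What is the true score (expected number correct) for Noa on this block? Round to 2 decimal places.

P(θ) = 1 / (1 + exp(−(θ − b)))
P_1 = 1/(1+e^{1.7000}) = 0.1545
P_2 = 1/(1+e^{0.3500}) = 0.4134
P_3 = 1/(1+e^{3.4000}) = 0.0323
E[score] = 0.1545 + 0.4134 + 0.0323 = 0.6001

0.60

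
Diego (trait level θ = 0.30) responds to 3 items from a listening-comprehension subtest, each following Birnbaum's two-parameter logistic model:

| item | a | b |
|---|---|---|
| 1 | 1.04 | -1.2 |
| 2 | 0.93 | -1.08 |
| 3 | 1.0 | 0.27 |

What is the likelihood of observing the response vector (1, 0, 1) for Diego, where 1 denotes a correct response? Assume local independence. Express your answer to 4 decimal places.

P(θ) = 1 / (1 + exp(−a(θ − b)))
P_1 = 1/(1+e^{-1.5600}) = 0.8264
P_2 = 1/(1+e^{-1.2834}) = 0.7830
P_3 = 1/(1+e^{-0.0300}) = 0.5075
L = P_1 × (1−P_2) × P_3 = 0.8264 × 0.2170 × 0.5075 = 0.09099

0.0910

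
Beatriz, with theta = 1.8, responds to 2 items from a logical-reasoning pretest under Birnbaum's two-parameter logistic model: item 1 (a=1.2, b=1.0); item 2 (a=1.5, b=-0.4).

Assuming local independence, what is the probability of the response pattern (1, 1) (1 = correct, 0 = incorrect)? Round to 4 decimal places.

P(theta) = 1 / (1 + exp(−a(theta − b)))
P_1 = 1/(1+e^{-0.9600}) = 0.7231
P_2 = 1/(1+e^{-3.3000}) = 0.9644
L = P_1 × P_2 = 0.7231 × 0.9644 = 0.69740

0.6974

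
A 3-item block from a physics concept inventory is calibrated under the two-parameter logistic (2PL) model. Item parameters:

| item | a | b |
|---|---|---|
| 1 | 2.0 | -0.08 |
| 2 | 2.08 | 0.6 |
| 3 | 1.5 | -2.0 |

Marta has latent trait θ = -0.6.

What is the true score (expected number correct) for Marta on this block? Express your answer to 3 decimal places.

1.228

P(θ) = 1 / (1 + exp(−a(θ − b)))
P_1 = 1/(1+e^{1.0400}) = 0.2611
P_2 = 1/(1+e^{2.4960}) = 0.0761
P_3 = 1/(1+e^{-2.1000}) = 0.8909
E[score] = 0.2611 + 0.0761 + 0.8909 = 1.2282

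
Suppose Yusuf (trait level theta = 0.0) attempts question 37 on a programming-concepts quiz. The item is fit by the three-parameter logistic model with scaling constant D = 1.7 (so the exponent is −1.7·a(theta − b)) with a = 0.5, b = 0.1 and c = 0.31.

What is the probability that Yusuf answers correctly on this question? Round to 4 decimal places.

0.6403

P(theta) = c + (1 − c) · 1 / (1 + exp(−D·a(theta − b)))
Exponent: 1.7 × 0.5 × (0.0 − 0.1) = -0.0850
1/(1 + e^{0.0850}) = 0.4788
P = 0.31 + 0.69 × 0.4788 = 0.6403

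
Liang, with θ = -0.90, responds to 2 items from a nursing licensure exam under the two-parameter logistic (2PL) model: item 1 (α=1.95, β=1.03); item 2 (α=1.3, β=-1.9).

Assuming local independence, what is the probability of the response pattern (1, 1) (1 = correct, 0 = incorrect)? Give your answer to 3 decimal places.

P(θ) = 1 / (1 + exp(−α(θ − β)))
P_1 = 1/(1+e^{3.7635}) = 0.0227
P_2 = 1/(1+e^{-1.3000}) = 0.7858
L = P_1 × P_2 = 0.0227 × 0.7858 = 0.01782

0.018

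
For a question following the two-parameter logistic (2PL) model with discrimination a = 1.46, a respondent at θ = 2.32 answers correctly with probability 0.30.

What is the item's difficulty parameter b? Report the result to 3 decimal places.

2.900

P(θ) = 1 / (1 + exp(−a(θ − b)))
logit(0.30) = ln(0.30/0.70) = -0.8473
b = θ − logit/(a) = 2.32 − (-0.8473)/1.4600 = 2.9003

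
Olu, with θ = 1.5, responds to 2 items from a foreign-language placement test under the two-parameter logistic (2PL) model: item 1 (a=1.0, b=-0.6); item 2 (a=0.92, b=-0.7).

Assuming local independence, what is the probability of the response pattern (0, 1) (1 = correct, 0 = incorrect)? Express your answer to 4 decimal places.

P(θ) = 1 / (1 + exp(−a(θ − b)))
P_1 = 1/(1+e^{-2.1000}) = 0.8909
P_2 = 1/(1+e^{-2.0240}) = 0.8833
L = (1−P_1) × P_2 = 0.1091 × 0.8833 = 0.09636

0.0964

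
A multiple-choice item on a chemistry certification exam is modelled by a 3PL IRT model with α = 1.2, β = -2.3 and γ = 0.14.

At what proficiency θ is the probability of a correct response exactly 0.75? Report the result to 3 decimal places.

-1.557

P(θ) = γ + (1 − γ) · 1 / (1 + exp(−α(θ − β)))
Remove guessing floor: (0.75 − 0.14)/(1 − 0.14) = 0.7093
logit = ln(0.7093/0.2907) = 0.8920
θ = β + logit/(α) = -2.3 + 0.8920/1.2000 = -1.5567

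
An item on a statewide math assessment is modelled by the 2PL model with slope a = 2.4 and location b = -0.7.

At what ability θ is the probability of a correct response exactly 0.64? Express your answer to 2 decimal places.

-0.46

P(θ) = 1 / (1 + exp(−a(θ − b)))
logit = ln(0.6400/0.3600) = 0.5754
θ = b + logit/(a) = -0.7 + 0.5754/2.4000 = -0.4603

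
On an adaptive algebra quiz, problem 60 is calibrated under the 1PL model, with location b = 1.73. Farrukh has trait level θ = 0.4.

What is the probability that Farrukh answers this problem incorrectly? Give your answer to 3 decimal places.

0.791

P(θ) = 1 / (1 + exp(−(θ − b)))
Exponent: (0.4 − 1.73) = -1.3300
1/(1 + e^{1.3300}) = 0.2092
P = 0.2092
P(incorrect) = 1 − 0.2092 = 0.7908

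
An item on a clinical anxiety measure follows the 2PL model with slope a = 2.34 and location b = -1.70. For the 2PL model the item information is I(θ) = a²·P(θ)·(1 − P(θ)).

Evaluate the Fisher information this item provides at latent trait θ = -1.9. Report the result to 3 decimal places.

P = 1/(1+e^{0.4680}) = 0.3851
P(1−P) = 0.3851 × 0.6149 = 0.2368
I = a² × P(1−P) = 2.34² × 0.2368 = 1.29660

1.297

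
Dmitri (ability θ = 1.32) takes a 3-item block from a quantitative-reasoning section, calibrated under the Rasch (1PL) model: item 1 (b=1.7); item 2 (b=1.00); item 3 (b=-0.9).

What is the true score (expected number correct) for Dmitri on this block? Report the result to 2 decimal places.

1.89

P(θ) = 1 / (1 + exp(−(θ − b)))
P_1 = 1/(1+e^{0.3800}) = 0.4061
P_2 = 1/(1+e^{-0.3200}) = 0.5793
P_3 = 1/(1+e^{-2.2200}) = 0.9020
E[score] = 0.4061 + 0.5793 + 0.9020 = 1.8875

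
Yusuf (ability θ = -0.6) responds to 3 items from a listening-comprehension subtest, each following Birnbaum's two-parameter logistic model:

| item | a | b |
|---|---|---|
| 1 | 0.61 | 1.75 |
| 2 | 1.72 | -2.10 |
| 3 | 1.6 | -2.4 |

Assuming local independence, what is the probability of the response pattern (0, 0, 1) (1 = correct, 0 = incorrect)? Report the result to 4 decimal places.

0.0539

P(θ) = 1 / (1 + exp(−a(θ − b)))
P_1 = 1/(1+e^{1.4335}) = 0.1926
P_2 = 1/(1+e^{-2.5800}) = 0.9296
P_3 = 1/(1+e^{-2.8800}) = 0.9468
L = (1−P_1) × (1−P_2) × P_3 = 0.8074 × 0.0704 × 0.9468 = 0.05385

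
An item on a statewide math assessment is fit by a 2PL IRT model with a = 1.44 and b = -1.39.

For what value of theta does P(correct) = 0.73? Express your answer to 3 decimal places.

P(theta) = 1 / (1 + exp(−a(theta − b)))
logit = ln(0.7300/0.2700) = 0.9946
theta = b + logit/(a) = -1.39 + 0.9946/1.4400 = -0.6993

-0.699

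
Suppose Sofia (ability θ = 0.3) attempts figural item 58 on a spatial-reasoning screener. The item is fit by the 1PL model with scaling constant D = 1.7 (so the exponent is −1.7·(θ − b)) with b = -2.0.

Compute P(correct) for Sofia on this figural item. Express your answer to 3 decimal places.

0.980

P(θ) = 1 / (1 + exp(−D·(θ − b)))
Exponent: 1.7 × (0.3 − (-2.0)) = 3.9100
1/(1 + e^{-3.9100}) = 0.9804
P = 0.9804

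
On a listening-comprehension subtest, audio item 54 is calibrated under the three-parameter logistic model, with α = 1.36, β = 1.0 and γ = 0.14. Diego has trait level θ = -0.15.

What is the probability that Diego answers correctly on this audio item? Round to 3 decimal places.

0.289

P(θ) = γ + (1 − γ) · 1 / (1 + exp(−α(θ − β)))
Exponent: 1.36 × (-0.15 − 1.0) = -1.5640
1/(1 + e^{1.5640}) = 0.1731
P = 0.14 + 0.86 × 0.1731 = 0.2888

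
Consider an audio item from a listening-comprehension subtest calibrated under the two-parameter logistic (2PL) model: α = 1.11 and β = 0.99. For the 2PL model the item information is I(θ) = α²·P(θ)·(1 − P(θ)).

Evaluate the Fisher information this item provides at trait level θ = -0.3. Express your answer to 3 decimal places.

P = 1/(1+e^{1.4319}) = 0.1928
P(1−P) = 0.1928 × 0.8072 = 0.1556
I = α² × P(1−P) = 1.11² × 0.1556 = 0.19175

0.192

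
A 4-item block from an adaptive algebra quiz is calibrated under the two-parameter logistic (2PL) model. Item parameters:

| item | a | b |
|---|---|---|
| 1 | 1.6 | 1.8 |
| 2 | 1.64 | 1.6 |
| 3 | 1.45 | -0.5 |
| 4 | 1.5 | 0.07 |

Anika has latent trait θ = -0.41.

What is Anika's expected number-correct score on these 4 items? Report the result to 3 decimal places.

0.924

P(θ) = 1 / (1 + exp(−a(θ − b)))
P_1 = 1/(1+e^{3.5360}) = 0.0283
P_2 = 1/(1+e^{3.2964}) = 0.0357
P_3 = 1/(1+e^{-0.1305}) = 0.5326
P_4 = 1/(1+e^{0.7200}) = 0.3274
E[score] = 0.0283 + 0.0357 + 0.5326 + 0.3274 = 0.9240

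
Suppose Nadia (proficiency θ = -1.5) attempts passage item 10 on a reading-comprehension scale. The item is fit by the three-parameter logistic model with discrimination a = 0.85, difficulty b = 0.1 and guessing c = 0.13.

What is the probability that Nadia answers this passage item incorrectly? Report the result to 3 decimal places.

0.692

P(θ) = c + (1 − c) · 1 / (1 + exp(−a(θ − b)))
Exponent: 0.85 × (-1.5 − 0.1) = -1.3600
1/(1 + e^{1.3600}) = 0.2042
P = 0.13 + 0.87 × 0.2042 = 0.3077
P(incorrect) = 1 − 0.3077 = 0.6923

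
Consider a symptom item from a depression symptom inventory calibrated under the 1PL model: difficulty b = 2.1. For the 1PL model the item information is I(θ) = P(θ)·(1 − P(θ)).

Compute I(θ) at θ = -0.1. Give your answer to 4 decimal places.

0.0898

P = 1/(1+e^{2.2000}) = 0.0998
P(1−P) = 0.0998 × 0.9002 = 0.0898
I = P(1−P) = 0.08980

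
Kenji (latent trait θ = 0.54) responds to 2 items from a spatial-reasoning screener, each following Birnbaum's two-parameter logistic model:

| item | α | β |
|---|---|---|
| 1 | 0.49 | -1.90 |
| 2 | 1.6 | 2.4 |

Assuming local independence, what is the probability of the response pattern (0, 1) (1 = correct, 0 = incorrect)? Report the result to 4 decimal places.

P(θ) = 1 / (1 + exp(−α(θ − β)))
P_1 = 1/(1+e^{-1.1956}) = 0.7677
P_2 = 1/(1+e^{2.9760}) = 0.0485
L = (1−P_1) × P_2 = 0.2323 × 0.0485 = 0.01127

0.0113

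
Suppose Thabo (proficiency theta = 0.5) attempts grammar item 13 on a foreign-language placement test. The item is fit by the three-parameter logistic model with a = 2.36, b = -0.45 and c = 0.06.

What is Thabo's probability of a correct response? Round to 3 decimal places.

0.910

P(theta) = c + (1 − c) · 1 / (1 + exp(−a(theta − b)))
Exponent: 2.36 × (0.5 − (-0.45)) = 2.2420
1/(1 + e^{-2.2420}) = 0.9040
P = 0.06 + 0.94 × 0.9040 = 0.9097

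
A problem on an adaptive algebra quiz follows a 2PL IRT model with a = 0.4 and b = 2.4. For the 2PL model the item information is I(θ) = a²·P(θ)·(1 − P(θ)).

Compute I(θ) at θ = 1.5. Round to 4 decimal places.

P = 1/(1+e^{0.3600}) = 0.4110
P(1−P) = 0.4110 × 0.5890 = 0.2421
I = a² × P(1−P) = 0.4² × 0.2421 = 0.03873

0.0387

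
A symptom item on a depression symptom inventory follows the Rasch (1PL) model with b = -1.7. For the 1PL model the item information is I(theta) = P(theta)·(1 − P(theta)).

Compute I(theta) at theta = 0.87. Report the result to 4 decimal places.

P = 1/(1+e^{-2.5700}) = 0.9289
P(1−P) = 0.9289 × 0.0711 = 0.0660
I = P(1−P) = 0.06604

0.0660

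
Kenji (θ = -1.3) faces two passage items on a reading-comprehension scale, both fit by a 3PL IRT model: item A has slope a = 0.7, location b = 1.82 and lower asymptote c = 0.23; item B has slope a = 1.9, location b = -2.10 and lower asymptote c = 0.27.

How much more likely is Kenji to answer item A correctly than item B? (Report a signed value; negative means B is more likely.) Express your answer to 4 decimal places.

P(θ) = c + (1 − c) · 1 / (1 + exp(−a(θ − b)))
P_A = 0.3079
P_B = 0.8690
P_A − P_B = -0.5611

-0.5611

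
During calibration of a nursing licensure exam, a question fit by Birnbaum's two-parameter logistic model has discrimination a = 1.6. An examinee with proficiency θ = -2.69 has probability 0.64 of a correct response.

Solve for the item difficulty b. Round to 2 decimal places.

-3.05

P(θ) = 1 / (1 + exp(−a(θ − b)))
logit(0.64) = ln(0.64/0.36) = 0.5754
b = θ − logit/(a) = -2.69 − 0.5754/1.6000 = -3.0496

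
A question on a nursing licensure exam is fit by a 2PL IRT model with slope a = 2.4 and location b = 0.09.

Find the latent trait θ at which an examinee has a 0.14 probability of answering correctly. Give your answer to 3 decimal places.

-0.666

P(θ) = 1 / (1 + exp(−a(θ − b)))
logit = ln(0.1400/0.8600) = -1.8153
θ = b + logit/(a) = 0.09 + (-1.8153)/2.4000 = -0.6664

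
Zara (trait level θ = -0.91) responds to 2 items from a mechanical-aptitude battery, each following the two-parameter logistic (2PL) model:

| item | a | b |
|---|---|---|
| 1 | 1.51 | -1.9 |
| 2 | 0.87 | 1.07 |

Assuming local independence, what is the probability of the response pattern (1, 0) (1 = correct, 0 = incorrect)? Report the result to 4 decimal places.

0.6930

P(θ) = 1 / (1 + exp(−a(θ − b)))
P_1 = 1/(1+e^{-1.4949}) = 0.8168
P_2 = 1/(1+e^{1.7226}) = 0.1515
L = P_1 × (1−P_2) = 0.8168 × 0.8485 = 0.69304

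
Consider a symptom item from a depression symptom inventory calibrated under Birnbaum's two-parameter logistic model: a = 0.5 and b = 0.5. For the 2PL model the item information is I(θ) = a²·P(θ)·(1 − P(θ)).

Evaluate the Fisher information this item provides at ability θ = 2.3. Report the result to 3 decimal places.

0.051

P = 1/(1+e^{-0.9000}) = 0.7109
P(1−P) = 0.7109 × 0.2891 = 0.2055
I = a² × P(1−P) = 0.5² × 0.2055 = 0.05138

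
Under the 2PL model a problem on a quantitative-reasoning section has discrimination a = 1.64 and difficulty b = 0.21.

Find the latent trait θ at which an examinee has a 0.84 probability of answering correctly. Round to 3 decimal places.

P(θ) = 1 / (1 + exp(−a(θ − b)))
logit = ln(0.8400/0.1600) = 1.6582
θ = b + logit/(a) = 0.21 + 1.6582/1.6400 = 1.2211

1.221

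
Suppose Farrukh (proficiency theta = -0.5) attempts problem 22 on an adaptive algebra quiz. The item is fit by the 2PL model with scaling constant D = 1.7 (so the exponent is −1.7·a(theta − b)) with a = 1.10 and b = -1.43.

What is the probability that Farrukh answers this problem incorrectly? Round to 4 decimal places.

P(theta) = 1 / (1 + exp(−D·a(theta − b)))
Exponent: 1.7 × 1.10 × (-0.5 − (-1.43)) = 1.7391
1/(1 + e^{-1.7391}) = 0.8506
P = 0.8506
P(incorrect) = 1 − 0.8506 = 0.1494

0.1494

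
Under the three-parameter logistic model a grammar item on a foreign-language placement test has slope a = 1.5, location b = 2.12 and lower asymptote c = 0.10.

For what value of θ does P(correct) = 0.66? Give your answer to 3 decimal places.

P(θ) = c + (1 − c) · 1 / (1 + exp(−a(θ − b)))
Remove guessing floor: (0.66 − 0.10)/(1 − 0.10) = 0.6222
logit = ln(0.6222/0.3778) = 0.4990
θ = b + logit/(a) = 2.12 + 0.4990/1.5000 = 2.4527

2.453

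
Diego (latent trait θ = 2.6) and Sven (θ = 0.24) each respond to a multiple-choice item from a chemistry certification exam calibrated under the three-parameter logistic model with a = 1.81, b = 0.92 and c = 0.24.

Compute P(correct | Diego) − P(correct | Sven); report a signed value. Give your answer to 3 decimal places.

0.554

P(θ) = c + (1 − c) · 1 / (1 + exp(−a(θ − b)))
P(Diego) = 0.9653  [exponent 3.0408]
P(Sven) = 0.4118  [exponent -1.2308]
Difference = 0.9653 − 0.4118 = 0.5535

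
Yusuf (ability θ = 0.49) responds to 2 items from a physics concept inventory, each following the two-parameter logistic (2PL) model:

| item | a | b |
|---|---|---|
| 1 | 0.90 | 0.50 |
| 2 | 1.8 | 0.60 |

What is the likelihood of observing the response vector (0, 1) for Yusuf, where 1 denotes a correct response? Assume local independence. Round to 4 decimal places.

0.2263

P(θ) = 1 / (1 + exp(−a(θ − b)))
P_1 = 1/(1+e^{0.0090}) = 0.4978
P_2 = 1/(1+e^{0.1980}) = 0.4507
L = (1−P_1) × P_2 = 0.5022 × 0.4507 = 0.22634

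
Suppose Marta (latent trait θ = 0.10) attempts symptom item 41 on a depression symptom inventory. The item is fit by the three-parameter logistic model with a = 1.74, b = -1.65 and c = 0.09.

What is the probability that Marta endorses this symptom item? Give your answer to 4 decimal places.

0.9587

P(θ) = c + (1 − c) · 1 / (1 + exp(−a(θ − b)))
Exponent: 1.74 × (0.10 − (-1.65)) = 3.0450
1/(1 + e^{-3.0450}) = 0.9546
P = 0.09 + 0.91 × 0.9546 = 0.9587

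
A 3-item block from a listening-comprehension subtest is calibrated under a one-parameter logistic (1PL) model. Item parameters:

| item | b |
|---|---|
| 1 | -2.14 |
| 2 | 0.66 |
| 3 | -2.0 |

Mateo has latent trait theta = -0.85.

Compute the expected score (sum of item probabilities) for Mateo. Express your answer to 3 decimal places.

1.725

P(theta) = 1 / (1 + exp(−(theta − b)))
P_1 = 1/(1+e^{-1.2900}) = 0.7841
P_2 = 1/(1+e^{1.5100}) = 0.1809
P_3 = 1/(1+e^{-1.1500}) = 0.7595
E[score] = 0.7841 + 0.1809 + 0.7595 = 1.7246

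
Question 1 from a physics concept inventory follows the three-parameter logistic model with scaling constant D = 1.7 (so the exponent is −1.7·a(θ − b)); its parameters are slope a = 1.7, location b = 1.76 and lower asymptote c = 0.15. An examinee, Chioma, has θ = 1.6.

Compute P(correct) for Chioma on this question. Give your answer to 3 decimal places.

P(θ) = c + (1 − c) · 1 / (1 + exp(−D·a(θ − b)))
Exponent: 1.7 × 1.7 × (1.6 − 1.76) = -0.4624
1/(1 + e^{0.4624}) = 0.3864
P = 0.15 + 0.85 × 0.3864 = 0.4785

0.478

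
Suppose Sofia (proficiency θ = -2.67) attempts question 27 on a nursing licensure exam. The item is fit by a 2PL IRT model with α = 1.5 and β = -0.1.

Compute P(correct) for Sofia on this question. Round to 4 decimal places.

P(θ) = 1 / (1 + exp(−α(θ − β)))
Exponent: 1.5 × (-2.67 − (-0.1)) = -3.8550
1/(1 + e^{3.8550}) = 0.0207

0.0207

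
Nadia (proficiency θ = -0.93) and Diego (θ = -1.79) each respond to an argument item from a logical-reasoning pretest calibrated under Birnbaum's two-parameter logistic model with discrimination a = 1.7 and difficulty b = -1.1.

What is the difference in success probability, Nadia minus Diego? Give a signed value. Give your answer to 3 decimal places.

0.335

P(θ) = 1 / (1 + exp(−a(θ − b)))
P(Nadia) = 0.5718  [exponent 0.2890]
P(Diego) = 0.2363  [exponent -1.1730]
Difference = 0.5718 − 0.2363 = 0.3354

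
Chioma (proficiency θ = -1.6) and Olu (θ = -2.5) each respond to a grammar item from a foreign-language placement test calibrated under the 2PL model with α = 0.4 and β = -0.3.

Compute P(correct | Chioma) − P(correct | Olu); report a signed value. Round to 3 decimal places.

0.080

P(θ) = 1 / (1 + exp(−α(θ − β)))
P(Chioma) = 0.3729  [exponent -0.5200]
P(Olu) = 0.2932  [exponent -0.8800]
Difference = 0.3729 − 0.2932 = 0.0797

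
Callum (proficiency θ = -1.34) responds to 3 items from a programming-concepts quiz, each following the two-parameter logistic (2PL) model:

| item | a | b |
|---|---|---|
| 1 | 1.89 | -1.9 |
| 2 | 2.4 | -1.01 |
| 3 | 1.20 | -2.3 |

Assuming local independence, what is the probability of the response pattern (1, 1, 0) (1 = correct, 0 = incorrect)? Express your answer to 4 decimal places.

P(θ) = 1 / (1 + exp(−a(θ − b)))
P_1 = 1/(1+e^{-1.0584}) = 0.7424
P_2 = 1/(1+e^{0.7920}) = 0.3117
P_3 = 1/(1+e^{-1.1520}) = 0.7599
L = P_1 × P_2 × (1−P_3) = 0.7424 × 0.3117 × 0.2401 = 0.05557

0.0556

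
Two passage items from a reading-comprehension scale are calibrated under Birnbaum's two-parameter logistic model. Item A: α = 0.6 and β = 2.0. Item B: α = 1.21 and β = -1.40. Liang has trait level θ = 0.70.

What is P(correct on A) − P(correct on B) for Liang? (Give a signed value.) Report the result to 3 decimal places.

-0.613

P(θ) = 1 / (1 + exp(−α(θ − β)))
P_A = 0.3143
P_B = 0.9270
P_A − P_B = -0.6126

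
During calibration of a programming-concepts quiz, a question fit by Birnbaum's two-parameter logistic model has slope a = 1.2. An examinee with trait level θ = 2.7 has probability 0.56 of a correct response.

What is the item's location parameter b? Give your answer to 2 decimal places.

P(θ) = 1 / (1 + exp(−a(θ − b)))
logit(0.56) = ln(0.56/0.44) = 0.2412
b = θ − logit/(a) = 2.7 − 0.2412/1.2000 = 2.4990

2.50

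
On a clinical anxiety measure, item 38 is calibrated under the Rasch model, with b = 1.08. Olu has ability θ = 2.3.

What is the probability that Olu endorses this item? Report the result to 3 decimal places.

0.772

P(θ) = 1 / (1 + exp(−(θ − b)))
Exponent: (2.3 − 1.08) = 1.2200
1/(1 + e^{-1.2200}) = 0.7721
P = 0.7721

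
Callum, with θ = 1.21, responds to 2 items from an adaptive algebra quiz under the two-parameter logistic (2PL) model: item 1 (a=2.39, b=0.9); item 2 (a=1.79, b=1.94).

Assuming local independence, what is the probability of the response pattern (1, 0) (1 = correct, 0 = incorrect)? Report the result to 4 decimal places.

P(θ) = 1 / (1 + exp(−a(θ − b)))
P_1 = 1/(1+e^{-0.7409}) = 0.6772
P_2 = 1/(1+e^{1.3067}) = 0.2130
L = P_1 × (1−P_2) = 0.6772 × 0.7870 = 0.53292

0.5329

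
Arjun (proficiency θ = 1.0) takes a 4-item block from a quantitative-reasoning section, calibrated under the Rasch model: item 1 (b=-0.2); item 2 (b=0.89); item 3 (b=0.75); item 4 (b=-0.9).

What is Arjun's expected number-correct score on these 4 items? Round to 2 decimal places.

2.73

P(θ) = 1 / (1 + exp(−(θ − b)))
P_1 = 1/(1+e^{-1.2000}) = 0.7685
P_2 = 1/(1+e^{-0.1100}) = 0.5275
P_3 = 1/(1+e^{-0.2500}) = 0.5622
P_4 = 1/(1+e^{-1.9000}) = 0.8699
E[score] = 0.7685 + 0.5275 + 0.5622 + 0.8699 = 2.7281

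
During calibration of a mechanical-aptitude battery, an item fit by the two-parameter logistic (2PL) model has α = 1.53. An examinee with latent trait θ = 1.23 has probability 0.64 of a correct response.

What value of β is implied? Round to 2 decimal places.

P(θ) = 1 / (1 + exp(−α(θ − β)))
logit(0.64) = ln(0.64/0.36) = 0.5754
β = θ − logit/(α) = 1.23 − 0.5754/1.5300 = 0.8539

0.85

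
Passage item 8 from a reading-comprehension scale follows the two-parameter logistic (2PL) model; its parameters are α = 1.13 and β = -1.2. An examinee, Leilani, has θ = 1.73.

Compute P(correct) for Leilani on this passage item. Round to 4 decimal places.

0.9648

P(θ) = 1 / (1 + exp(−α(θ − β)))
Exponent: 1.13 × (1.73 − (-1.2)) = 3.3109
1/(1 + e^{-3.3109}) = 0.9648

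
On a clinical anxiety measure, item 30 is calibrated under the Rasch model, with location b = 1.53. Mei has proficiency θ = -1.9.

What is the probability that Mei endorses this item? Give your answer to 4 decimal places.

P(θ) = 1 / (1 + exp(−(θ − b)))
Exponent: (-1.9 − 1.53) = -3.4300
1/(1 + e^{3.4300}) = 0.0314
P = 0.0314

0.0314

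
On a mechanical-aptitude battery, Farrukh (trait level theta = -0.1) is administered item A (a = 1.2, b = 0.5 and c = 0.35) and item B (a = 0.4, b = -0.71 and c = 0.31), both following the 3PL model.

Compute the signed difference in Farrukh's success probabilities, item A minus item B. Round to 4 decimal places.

-0.1341

P(theta) = c + (1 − c) · 1 / (1 + exp(−a(theta − b)))
P_A = 0.5628
P_B = 0.6969
P_A − P_B = -0.1341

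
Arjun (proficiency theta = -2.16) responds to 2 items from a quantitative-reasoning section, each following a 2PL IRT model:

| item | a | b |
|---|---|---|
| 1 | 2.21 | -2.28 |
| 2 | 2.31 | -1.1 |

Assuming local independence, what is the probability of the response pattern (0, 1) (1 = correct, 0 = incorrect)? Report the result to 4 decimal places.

P(theta) = 1 / (1 + exp(−a(theta − b)))
P_1 = 1/(1+e^{-0.2652}) = 0.5659
P_2 = 1/(1+e^{2.4486}) = 0.0795
L = (1−P_1) × P_2 = 0.4341 × 0.0795 = 0.03453

0.0345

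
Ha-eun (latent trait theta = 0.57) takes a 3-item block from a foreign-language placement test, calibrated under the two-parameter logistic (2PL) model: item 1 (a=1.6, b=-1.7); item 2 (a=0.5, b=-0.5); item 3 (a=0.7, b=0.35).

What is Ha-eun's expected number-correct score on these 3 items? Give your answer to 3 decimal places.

2.143

P(theta) = 1 / (1 + exp(−a(theta − b)))
P_1 = 1/(1+e^{-3.6320}) = 0.9742
P_2 = 1/(1+e^{-0.5350}) = 0.6306
P_3 = 1/(1+e^{-0.1540}) = 0.5384
E[score] = 0.9742 + 0.6306 + 0.5384 = 2.1433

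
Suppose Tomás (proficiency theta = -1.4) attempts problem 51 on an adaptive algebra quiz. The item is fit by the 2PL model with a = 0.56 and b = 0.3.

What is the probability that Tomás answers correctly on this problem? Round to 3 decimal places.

P(theta) = 1 / (1 + exp(−a(theta − b)))
Exponent: 0.56 × (-1.4 − 0.3) = -0.9520
1/(1 + e^{0.9520}) = 0.2785

0.278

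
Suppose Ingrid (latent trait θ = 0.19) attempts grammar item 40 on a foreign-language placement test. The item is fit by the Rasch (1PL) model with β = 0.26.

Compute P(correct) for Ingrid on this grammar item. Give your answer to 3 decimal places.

0.483

P(θ) = 1 / (1 + exp(−(θ − β)))
Exponent: (0.19 − 0.26) = -0.0700
1/(1 + e^{0.0700}) = 0.4825
P = 0.4825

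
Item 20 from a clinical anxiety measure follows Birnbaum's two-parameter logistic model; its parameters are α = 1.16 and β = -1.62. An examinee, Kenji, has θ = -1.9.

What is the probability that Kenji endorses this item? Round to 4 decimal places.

0.4195

P(θ) = 1 / (1 + exp(−α(θ − β)))
Exponent: 1.16 × (-1.9 − (-1.62)) = -0.3248
1/(1 + e^{0.3248}) = 0.4195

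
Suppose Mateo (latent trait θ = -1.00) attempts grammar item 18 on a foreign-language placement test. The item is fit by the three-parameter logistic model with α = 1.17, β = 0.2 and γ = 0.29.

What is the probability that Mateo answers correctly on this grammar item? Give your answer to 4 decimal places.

P(θ) = γ + (1 − γ) · 1 / (1 + exp(−α(θ − β)))
Exponent: 1.17 × (-1.00 − 0.2) = -1.4040
1/(1 + e^{1.4040}) = 0.1972
P = 0.29 + 0.71 × 0.1972 = 0.4300

0.4300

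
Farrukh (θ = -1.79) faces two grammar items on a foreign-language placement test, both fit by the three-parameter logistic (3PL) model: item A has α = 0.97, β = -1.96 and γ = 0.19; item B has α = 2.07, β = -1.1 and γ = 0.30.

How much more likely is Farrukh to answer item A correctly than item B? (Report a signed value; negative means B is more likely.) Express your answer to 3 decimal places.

P(θ) = γ + (1 − γ) · 1 / (1 + exp(−α(θ − β)))
P_A = 0.6283
P_B = 0.4354
P_A − P_B = 0.1930

0.193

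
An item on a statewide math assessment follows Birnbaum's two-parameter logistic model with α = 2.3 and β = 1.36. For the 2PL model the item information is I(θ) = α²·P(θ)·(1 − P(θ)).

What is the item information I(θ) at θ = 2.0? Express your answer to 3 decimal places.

P = 1/(1+e^{-1.4720}) = 0.8134
P(1−P) = 0.8134 × 0.1866 = 0.1518
I = α² × P(1−P) = 2.3² × 0.1518 = 0.80305

0.803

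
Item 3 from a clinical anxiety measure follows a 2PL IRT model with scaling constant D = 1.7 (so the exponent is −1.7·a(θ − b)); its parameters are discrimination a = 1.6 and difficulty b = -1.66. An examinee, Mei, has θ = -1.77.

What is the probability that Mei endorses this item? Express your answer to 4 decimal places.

0.4258

P(θ) = 1 / (1 + exp(−D·a(θ − b)))
Exponent: 1.7 × 1.6 × (-1.77 − (-1.66)) = -0.2992
1/(1 + e^{0.2992}) = 0.4258
P = 0.4258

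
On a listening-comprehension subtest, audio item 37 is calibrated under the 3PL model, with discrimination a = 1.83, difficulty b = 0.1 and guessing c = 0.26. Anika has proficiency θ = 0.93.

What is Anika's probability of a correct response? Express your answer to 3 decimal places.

P(θ) = c + (1 − c) · 1 / (1 + exp(−a(θ − b)))
Exponent: 1.83 × (0.93 − 0.1) = 1.5189
1/(1 + e^{-1.5189}) = 0.8204
P = 0.26 + 0.74 × 0.8204 = 0.8671

0.867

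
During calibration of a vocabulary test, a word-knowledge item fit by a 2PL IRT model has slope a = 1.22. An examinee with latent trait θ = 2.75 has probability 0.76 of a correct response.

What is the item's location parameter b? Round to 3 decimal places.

P(θ) = 1 / (1 + exp(−a(θ − b)))
logit(0.76) = ln(0.76/0.24) = 1.1527
b = θ − logit/(a) = 2.75 − 1.1527/1.2200 = 1.8052

1.805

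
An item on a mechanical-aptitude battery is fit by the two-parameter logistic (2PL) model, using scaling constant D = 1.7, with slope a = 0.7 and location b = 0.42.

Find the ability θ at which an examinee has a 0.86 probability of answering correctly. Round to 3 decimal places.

P(θ) = 1 / (1 + exp(−D·a(θ − b)))
logit = ln(0.8600/0.1400) = 1.8153
θ = b + logit/(1.7·a) = 0.42 + 1.8153/1.1900 = 1.9455

1.945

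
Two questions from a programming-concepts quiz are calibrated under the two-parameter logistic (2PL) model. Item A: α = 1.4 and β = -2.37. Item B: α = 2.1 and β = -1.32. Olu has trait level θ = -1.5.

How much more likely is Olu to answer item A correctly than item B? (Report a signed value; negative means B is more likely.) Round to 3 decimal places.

P(θ) = 1 / (1 + exp(−α(θ − β)))
P_A = 0.7717
P_B = 0.4066
P_A − P_B = 0.3651

0.365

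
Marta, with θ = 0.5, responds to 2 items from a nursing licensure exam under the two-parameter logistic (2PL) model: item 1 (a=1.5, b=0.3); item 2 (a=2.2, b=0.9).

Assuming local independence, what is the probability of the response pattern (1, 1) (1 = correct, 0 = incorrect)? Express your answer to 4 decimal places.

0.1684

P(θ) = 1 / (1 + exp(−a(θ − b)))
P_1 = 1/(1+e^{-0.3000}) = 0.5744
P_2 = 1/(1+e^{0.8800}) = 0.2932
L = P_1 × P_2 = 0.5744 × 0.2932 = 0.16841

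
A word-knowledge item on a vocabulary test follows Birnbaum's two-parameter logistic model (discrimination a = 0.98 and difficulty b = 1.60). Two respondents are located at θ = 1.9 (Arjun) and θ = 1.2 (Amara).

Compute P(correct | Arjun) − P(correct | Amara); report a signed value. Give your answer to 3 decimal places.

P(θ) = 1 / (1 + exp(−a(θ − b)))
P(Arjun) = 0.5730  [exponent 0.2940]
P(Amara) = 0.4032  [exponent -0.3920]
Difference = 0.5730 − 0.4032 = 0.1697

0.170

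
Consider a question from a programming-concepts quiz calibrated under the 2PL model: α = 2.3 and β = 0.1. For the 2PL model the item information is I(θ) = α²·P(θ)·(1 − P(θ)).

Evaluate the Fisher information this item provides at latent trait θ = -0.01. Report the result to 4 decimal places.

1.3016

P = 1/(1+e^{0.2530}) = 0.4371
P(1−P) = 0.4371 × 0.5629 = 0.2460
I = α² × P(1−P) = 2.3² × 0.2460 = 1.30156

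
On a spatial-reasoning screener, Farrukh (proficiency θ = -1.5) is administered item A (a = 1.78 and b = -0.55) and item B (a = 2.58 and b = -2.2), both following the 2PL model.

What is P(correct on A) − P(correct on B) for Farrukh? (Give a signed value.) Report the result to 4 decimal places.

P(θ) = 1 / (1 + exp(−a(θ − b)))
P_A = 0.1556
P_B = 0.8589
P_A − P_B = -0.7032

-0.7032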